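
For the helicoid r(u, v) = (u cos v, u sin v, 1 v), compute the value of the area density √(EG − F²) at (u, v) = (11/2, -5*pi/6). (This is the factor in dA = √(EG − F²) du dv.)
√(EG − F²)|_{(11/2, -5*pi/6)} = 5*sqrt(5)/2

E = 1, F = 0, G = u^2 + 1, so EG − F² = u^2 + 1. Taking the positive square root: √(EG − F²) = sqrt(u^2 + 1). At (u, v) = (11/2, -5*pi/6): 5*sqrt(5)/2.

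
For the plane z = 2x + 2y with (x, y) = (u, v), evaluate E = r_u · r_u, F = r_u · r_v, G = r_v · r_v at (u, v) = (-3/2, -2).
E = 5;  F = 4;  G = 5

Partials: r_u = (1, 0, 2), r_v = (0, 1, 2). As functions of (u, v):
  E = r_u · r_u = 5,
  F = r_u · r_v = 4,
  G = r_v · r_v = 5.
Evaluating at (u, v) = (-3/2, -2): E = 5, F = 4, G = 5.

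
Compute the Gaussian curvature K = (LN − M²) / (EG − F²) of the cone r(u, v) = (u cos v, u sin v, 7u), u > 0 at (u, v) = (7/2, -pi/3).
K = 0

Coefficients of the first fundamental form: E = 50, F = 0, G = u^2.
Coefficients of the second fundamental form: L = 0, M = 0, N = 7*sqrt(2)*u^2/(10*Abs(u)).
Assemble K = (LN − M²)/(EG − F²) = 0. At (u, v) = (7/2, -pi/3): K = 0.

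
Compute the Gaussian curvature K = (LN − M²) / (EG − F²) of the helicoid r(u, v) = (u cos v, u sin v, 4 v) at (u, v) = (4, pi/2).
K = -1/64

Coefficients of the first fundamental form: E = 1, F = 0, G = u^2 + 16.
Coefficients of the second fundamental form: L = 0, M = -4/sqrt(u^2 + 16), N = 0.
Assemble K = (LN − M²)/(EG − F²) = -16/(u^2 + 16)^2. At (u, v) = (4, pi/2): K = -1/64.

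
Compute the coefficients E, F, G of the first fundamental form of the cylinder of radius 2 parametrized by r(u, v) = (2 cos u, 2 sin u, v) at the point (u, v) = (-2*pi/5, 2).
E = 4;  F = 0;  G = 1

Partials: r_u = (-2*sin(u), 2*cos(u), 0), r_v = (0, 0, 1). As functions of (u, v):
  E = r_u · r_u = 4,
  F = r_u · r_v = 0,
  G = r_v · r_v = 1.
Evaluating at (u, v) = (-2*pi/5, 2): E = 4, F = 0, G = 1.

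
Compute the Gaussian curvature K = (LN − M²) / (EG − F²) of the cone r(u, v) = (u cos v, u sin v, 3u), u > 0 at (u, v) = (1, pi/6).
K = 0

Coefficients of the first fundamental form: E = 10, F = 0, G = u^2.
Coefficients of the second fundamental form: L = 0, M = 0, N = 3*sqrt(10)*u^2/(10*Abs(u)).
Assemble K = (LN − M²)/(EG − F²) = 0. At (u, v) = (1, pi/6): K = 0.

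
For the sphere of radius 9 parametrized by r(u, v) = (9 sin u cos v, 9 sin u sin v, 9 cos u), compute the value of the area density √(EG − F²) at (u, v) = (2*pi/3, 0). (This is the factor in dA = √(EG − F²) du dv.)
√(EG − F²)|_{(2*pi/3, 0)} = 81*sqrt(3)/2

E = 81, F = 0, G = 81*sin(u)^2, so EG − F² = 6561*sin(u)^2. Taking the positive square root: √(EG − F²) = 81*Abs(sin(u)). At (u, v) = (2*pi/3, 0): 81*sqrt(3)/2.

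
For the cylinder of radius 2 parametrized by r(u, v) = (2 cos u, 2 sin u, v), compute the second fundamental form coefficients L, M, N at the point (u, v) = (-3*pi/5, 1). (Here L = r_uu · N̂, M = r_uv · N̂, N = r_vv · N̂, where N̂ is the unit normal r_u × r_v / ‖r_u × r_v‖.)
L = -2;  M = 0;  N = 0

Compute the unit normal N̂(u, v) = (cos(u), sin(u), 0), and the second partials r_uu, r_uv, r_vv. Take dot products:
  L(u, v) = r_uu · N̂ = -2,
  M(u, v) = r_uv · N̂ = 0,
  N(u, v) = r_vv · N̂ = 0.
Evaluating at (u, v) = (-3*pi/5, 1):
  L = -2, M = 0, N = 0.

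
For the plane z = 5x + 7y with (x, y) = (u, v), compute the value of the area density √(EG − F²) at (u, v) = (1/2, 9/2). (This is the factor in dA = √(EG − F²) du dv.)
√(EG − F²)|_{(1/2, 9/2)} = 5*sqrt(3)

E = 26, F = 35, G = 50, so EG − F² = 75. Taking the positive square root: √(EG − F²) = 5*sqrt(3). At (u, v) = (1/2, 9/2): 5*sqrt(3).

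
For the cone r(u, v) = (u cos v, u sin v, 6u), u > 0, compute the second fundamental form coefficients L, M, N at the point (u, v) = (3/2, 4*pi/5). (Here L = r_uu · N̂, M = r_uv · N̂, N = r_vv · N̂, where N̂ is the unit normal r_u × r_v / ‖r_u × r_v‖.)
L = 0;  M = 0;  N = 9*sqrt(37)/37

Compute the unit normal N̂(u, v) = (-6*sqrt(37)*u*cos(v)/(37*Abs(u)), -6*sqrt(37)*u*sin(v)/(37*Abs(u)), sqrt(37)*u/(37*Abs(u))), and the second partials r_uu, r_uv, r_vv. Take dot products:
  L(u, v) = r_uu · N̂ = 0,
  M(u, v) = r_uv · N̂ = 0,
  N(u, v) = r_vv · N̂ = 6*sqrt(37)*u^2/(37*Abs(u)).
Evaluating at (u, v) = (3/2, 4*pi/5):
  L = 0, M = 0, N = 9*sqrt(37)/37.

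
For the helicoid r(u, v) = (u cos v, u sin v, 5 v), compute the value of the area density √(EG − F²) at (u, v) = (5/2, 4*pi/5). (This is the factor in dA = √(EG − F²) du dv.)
√(EG − F²)|_{(5/2, 4*pi/5)} = 5*sqrt(5)/2

E = 1, F = 0, G = u^2 + 25, so EG − F² = u^2 + 25. Taking the positive square root: √(EG − F²) = sqrt(u^2 + 25). At (u, v) = (5/2, 4*pi/5): 5*sqrt(5)/2.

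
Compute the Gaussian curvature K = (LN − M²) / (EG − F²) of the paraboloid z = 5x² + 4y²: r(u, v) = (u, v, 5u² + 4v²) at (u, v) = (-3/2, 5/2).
K = 20/97969

Coefficients of the first fundamental form: E = 100*u^2 + 1, F = 80*u*v, G = 64*v^2 + 1.
Coefficients of the second fundamental form: L = 10/sqrt(100*u^2 + 64*v^2 + 1), M = 0, N = 8/sqrt(100*u^2 + 64*v^2 + 1).
Assemble K = (LN − M²)/(EG − F²) = 80/(10000*u^4 + 12800*u^2*v^2 + 200*u^2 + 4096*v^4 + 128*v^2 + 1). At (u, v) = (-3/2, 5/2): K = 20/97969.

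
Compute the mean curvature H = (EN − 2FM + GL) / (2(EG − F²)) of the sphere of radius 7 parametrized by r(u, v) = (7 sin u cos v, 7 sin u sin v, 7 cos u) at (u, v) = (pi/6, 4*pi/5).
H = -1/7

With E = 49, F = 0, G = 49*sin(u)^2, L = -7*sin(u)/Abs(sin(u)), M = 0, N = -7*sin(u)^3/Abs(sin(u)), assemble
  H = (EN − 2FM + GL) / (2(EG − F²)) = -sin(u)/(7*Abs(sin(u))).
At (u, v) = (pi/6, 4*pi/5): H = -1/7.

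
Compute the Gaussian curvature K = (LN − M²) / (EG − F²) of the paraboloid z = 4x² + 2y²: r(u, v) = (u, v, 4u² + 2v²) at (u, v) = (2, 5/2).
K = 32/127449

Coefficients of the first fundamental form: E = 64*u^2 + 1, F = 32*u*v, G = 16*v^2 + 1.
Coefficients of the second fundamental form: L = 8/sqrt(64*u^2 + 16*v^2 + 1), M = 0, N = 4/sqrt(64*u^2 + 16*v^2 + 1).
Assemble K = (LN − M²)/(EG − F²) = 32/(4096*u^4 + 2048*u^2*v^2 + 128*u^2 + 256*v^4 + 32*v^2 + 1). At (u, v) = (2, 5/2): K = 32/127449.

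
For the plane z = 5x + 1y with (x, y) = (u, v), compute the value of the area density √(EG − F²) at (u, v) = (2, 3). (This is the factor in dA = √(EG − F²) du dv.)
√(EG − F²)|_{(2, 3)} = 3*sqrt(3)

E = 26, F = 5, G = 2, so EG − F² = 27. Taking the positive square root: √(EG − F²) = 3*sqrt(3). At (u, v) = (2, 3): 3*sqrt(3).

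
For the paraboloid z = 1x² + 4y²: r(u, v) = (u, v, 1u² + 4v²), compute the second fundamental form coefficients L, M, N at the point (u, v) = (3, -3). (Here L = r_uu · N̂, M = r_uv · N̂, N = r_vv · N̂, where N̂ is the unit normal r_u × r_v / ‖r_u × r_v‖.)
L = 2*sqrt(613)/613;  M = 0;  N = 8*sqrt(613)/613

Compute the unit normal N̂(u, v) = (-2*u/sqrt(4*u^2 + 64*v^2 + 1), -8*v/sqrt(4*u^2 + 64*v^2 + 1), 1/sqrt(4*u^2 + 64*v^2 + 1)), and the second partials r_uu, r_uv, r_vv. Take dot products:
  L(u, v) = r_uu · N̂ = 2/sqrt(4*u^2 + 64*v^2 + 1),
  M(u, v) = r_uv · N̂ = 0,
  N(u, v) = r_vv · N̂ = 8/sqrt(4*u^2 + 64*v^2 + 1).
Evaluating at (u, v) = (3, -3):
  L = 2*sqrt(613)/613, M = 0, N = 8*sqrt(613)/613.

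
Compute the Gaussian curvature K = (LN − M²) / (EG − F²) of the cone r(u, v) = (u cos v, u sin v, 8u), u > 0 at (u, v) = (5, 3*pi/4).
K = 0

Coefficients of the first fundamental form: E = 65, F = 0, G = u^2.
Coefficients of the second fundamental form: L = 0, M = 0, N = 8*sqrt(65)*u^2/(65*Abs(u)).
Assemble K = (LN − M²)/(EG − F²) = 0. At (u, v) = (5, 3*pi/4): K = 0.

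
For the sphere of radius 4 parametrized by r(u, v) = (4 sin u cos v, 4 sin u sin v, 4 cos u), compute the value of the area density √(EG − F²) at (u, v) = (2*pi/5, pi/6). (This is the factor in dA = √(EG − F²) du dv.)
√(EG − F²)|_{(2*pi/5, pi/6)} = 4*sqrt(2*sqrt(5) + 10)

E = 16, F = 0, G = 16*sin(u)^2, so EG − F² = 256*sin(u)^2. Taking the positive square root: √(EG − F²) = 16*Abs(sin(u)). At (u, v) = (2*pi/5, pi/6): 4*sqrt(2*sqrt(5) + 10).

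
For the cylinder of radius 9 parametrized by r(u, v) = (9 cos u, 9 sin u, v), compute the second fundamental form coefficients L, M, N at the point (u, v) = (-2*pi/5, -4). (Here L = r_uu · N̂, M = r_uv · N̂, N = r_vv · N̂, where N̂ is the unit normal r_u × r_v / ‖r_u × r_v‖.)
L = -9;  M = 0;  N = 0

Compute the unit normal N̂(u, v) = (cos(u), sin(u), 0), and the second partials r_uu, r_uv, r_vv. Take dot products:
  L(u, v) = r_uu · N̂ = -9,
  M(u, v) = r_uv · N̂ = 0,
  N(u, v) = r_vv · N̂ = 0.
Evaluating at (u, v) = (-2*pi/5, -4):
  L = -9, M = 0, N = 0.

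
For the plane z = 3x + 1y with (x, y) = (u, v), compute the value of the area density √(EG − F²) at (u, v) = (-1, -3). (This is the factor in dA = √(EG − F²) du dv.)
√(EG − F²)|_{(-1, -3)} = sqrt(11)

E = 10, F = 3, G = 2, so EG − F² = 11. Taking the positive square root: √(EG − F²) = sqrt(11). At (u, v) = (-1, -3): sqrt(11).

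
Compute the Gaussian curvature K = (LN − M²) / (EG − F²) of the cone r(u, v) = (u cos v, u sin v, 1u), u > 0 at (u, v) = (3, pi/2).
K = 0

Coefficients of the first fundamental form: E = 2, F = 0, G = u^2.
Coefficients of the second fundamental form: L = 0, M = 0, N = sqrt(2)*u^2/(2*Abs(u)).
Assemble K = (LN − M²)/(EG − F²) = 0. At (u, v) = (3, pi/2): K = 0.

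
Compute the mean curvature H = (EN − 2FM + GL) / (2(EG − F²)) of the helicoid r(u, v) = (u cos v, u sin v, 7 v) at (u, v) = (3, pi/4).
H = 0

With E = 1, F = 0, G = u^2 + 49, L = 0, M = -7/sqrt(u^2 + 49), N = 0, assemble
  H = (EN − 2FM + GL) / (2(EG − F²)) = 0.
At (u, v) = (3, pi/4): H = 0.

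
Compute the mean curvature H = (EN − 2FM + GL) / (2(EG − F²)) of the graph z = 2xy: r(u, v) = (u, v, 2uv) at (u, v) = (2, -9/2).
H = 18*sqrt(2)/343

With E = 4*v^2 + 1, F = 4*u*v, G = 4*u^2 + 1, L = 0, M = 2/sqrt(4*u^2 + 4*v^2 + 1), N = 0, assemble
  H = (EN − 2FM + GL) / (2(EG − F²)) = -8*u*v/(4*u^2 + 4*v^2 + 1)^(3/2).
At (u, v) = (2, -9/2): H = 18*sqrt(2)/343.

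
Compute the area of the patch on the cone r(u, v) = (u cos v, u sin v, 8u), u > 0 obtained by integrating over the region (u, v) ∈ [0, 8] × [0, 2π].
Area = 64*sqrt(65)*pi

Area = ∫∫ √(EG − F²) du dv with √(EG − F²) = sqrt(65)*Abs(u). Integrating over [0, 8] × [0, 2π] gives 64*sqrt(65)*pi.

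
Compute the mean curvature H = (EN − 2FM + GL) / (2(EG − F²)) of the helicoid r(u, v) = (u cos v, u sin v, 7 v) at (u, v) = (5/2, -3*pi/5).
H = 0

With E = 1, F = 0, G = u^2 + 49, L = 0, M = -7/sqrt(u^2 + 49), N = 0, assemble
  H = (EN − 2FM + GL) / (2(EG − F²)) = 0.
At (u, v) = (5/2, -3*pi/5): H = 0.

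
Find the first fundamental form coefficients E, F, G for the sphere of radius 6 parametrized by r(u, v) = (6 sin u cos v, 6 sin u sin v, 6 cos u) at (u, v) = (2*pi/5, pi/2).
E = 36;  F = 0;  G = 9*sqrt(5)/2 + 45/2

Partials: r_u = (6*cos(u)*cos(v), 6*sin(v)*cos(u), -6*sin(u)), r_v = (-6*sin(u)*sin(v), 6*sin(u)*cos(v), 0). As functions of (u, v):
  E = r_u · r_u = 36,
  F = r_u · r_v = 0,
  G = r_v · r_v = 36*sin(u)^2.
Evaluating at (u, v) = (2*pi/5, pi/2): E = 36, F = 0, G = 9*sqrt(5)/2 + 45/2.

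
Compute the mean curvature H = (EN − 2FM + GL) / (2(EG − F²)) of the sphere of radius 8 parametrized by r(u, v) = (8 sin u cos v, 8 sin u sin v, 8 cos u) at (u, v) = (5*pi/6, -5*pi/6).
H = -1/8

With E = 64, F = 0, G = 64*sin(u)^2, L = -8*sin(u)/Abs(sin(u)), M = 0, N = -8*sin(u)^3/Abs(sin(u)), assemble
  H = (EN − 2FM + GL) / (2(EG − F²)) = -sin(u)/(8*Abs(sin(u))).
At (u, v) = (5*pi/6, -5*pi/6): H = -1/8.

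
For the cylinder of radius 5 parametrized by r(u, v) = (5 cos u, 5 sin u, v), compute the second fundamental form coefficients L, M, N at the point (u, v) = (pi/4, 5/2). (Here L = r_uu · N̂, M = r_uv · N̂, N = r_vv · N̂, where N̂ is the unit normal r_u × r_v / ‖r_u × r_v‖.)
L = -5;  M = 0;  N = 0

Compute the unit normal N̂(u, v) = (cos(u), sin(u), 0), and the second partials r_uu, r_uv, r_vv. Take dot products:
  L(u, v) = r_uu · N̂ = -5,
  M(u, v) = r_uv · N̂ = 0,
  N(u, v) = r_vv · N̂ = 0.
Evaluating at (u, v) = (pi/4, 5/2):
  L = -5, M = 0, N = 0.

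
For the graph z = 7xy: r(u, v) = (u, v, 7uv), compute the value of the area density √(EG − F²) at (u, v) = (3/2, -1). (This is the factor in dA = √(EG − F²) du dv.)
√(EG − F²)|_{(3/2, -1)} = sqrt(641)/2

E = 49*v^2 + 1, F = 49*u*v, G = 49*u^2 + 1, so EG − F² = 49*u^2 + 49*v^2 + 1. Taking the positive square root: √(EG − F²) = sqrt(49*u^2 + 49*v^2 + 1). At (u, v) = (3/2, -1): sqrt(641)/2.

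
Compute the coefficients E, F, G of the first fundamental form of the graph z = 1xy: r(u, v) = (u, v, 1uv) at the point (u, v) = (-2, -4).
E = 17;  F = 8;  G = 5

Partials: r_u = (1, 0, v), r_v = (0, 1, u). As functions of (u, v):
  E = r_u · r_u = v^2 + 1,
  F = r_u · r_v = u*v,
  G = r_v · r_v = u^2 + 1.
Evaluating at (u, v) = (-2, -4): E = 17, F = 8, G = 5.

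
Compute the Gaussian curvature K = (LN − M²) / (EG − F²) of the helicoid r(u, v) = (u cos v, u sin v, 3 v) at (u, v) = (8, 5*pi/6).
K = -9/5329

Coefficients of the first fundamental form: E = 1, F = 0, G = u^2 + 9.
Coefficients of the second fundamental form: L = 0, M = -3/sqrt(u^2 + 9), N = 0.
Assemble K = (LN − M²)/(EG − F²) = -9/(u^2 + 9)^2. At (u, v) = (8, 5*pi/6): K = -9/5329.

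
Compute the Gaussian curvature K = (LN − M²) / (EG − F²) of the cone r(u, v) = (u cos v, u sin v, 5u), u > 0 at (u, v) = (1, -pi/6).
K = 0

Coefficients of the first fundamental form: E = 26, F = 0, G = u^2.
Coefficients of the second fundamental form: L = 0, M = 0, N = 5*sqrt(26)*u^2/(26*Abs(u)).
Assemble K = (LN − M²)/(EG − F²) = 0. At (u, v) = (1, -pi/6): K = 0.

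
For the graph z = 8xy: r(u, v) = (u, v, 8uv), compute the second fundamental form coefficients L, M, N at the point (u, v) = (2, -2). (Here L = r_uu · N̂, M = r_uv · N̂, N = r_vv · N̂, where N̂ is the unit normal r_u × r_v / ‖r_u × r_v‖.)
L = 0;  M = 8*sqrt(57)/171;  N = 0

Compute the unit normal N̂(u, v) = (-8*v/sqrt(64*u^2 + 64*v^2 + 1), -8*u/sqrt(64*u^2 + 64*v^2 + 1), 1/sqrt(64*u^2 + 64*v^2 + 1)), and the second partials r_uu, r_uv, r_vv. Take dot products:
  L(u, v) = r_uu · N̂ = 0,
  M(u, v) = r_uv · N̂ = 8/sqrt(64*u^2 + 64*v^2 + 1),
  N(u, v) = r_vv · N̂ = 0.
Evaluating at (u, v) = (2, -2):
  L = 0, M = 8*sqrt(57)/171, N = 0.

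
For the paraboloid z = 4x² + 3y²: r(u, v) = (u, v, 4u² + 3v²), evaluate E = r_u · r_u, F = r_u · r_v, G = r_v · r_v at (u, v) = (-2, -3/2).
E = 257;  F = 144;  G = 82

Partials: r_u = (1, 0, 8*u), r_v = (0, 1, 6*v). As functions of (u, v):
  E = r_u · r_u = 64*u^2 + 1,
  F = r_u · r_v = 48*u*v,
  G = r_v · r_v = 36*v^2 + 1.
Evaluating at (u, v) = (-2, -3/2): E = 257, F = 144, G = 82.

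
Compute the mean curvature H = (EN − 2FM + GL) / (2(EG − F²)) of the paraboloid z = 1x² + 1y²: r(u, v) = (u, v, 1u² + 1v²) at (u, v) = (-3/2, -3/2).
H = 20*sqrt(19)/361

With E = 4*u^2 + 1, F = 4*u*v, G = 4*v^2 + 1, L = 2/sqrt(4*u^2 + 4*v^2 + 1), M = 0, N = 2/sqrt(4*u^2 + 4*v^2 + 1), assemble
  H = (EN − 2FM + GL) / (2(EG − F²)) = 2*(2*u^2 + 2*v^2 + 1)/(4*u^2 + 4*v^2 + 1)^(3/2).
At (u, v) = (-3/2, -3/2): H = 20*sqrt(19)/361.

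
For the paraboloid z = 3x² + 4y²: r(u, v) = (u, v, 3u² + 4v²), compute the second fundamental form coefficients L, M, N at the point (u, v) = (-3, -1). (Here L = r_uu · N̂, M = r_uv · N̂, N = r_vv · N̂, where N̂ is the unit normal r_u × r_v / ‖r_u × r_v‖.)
L = 6*sqrt(389)/389;  M = 0;  N = 8*sqrt(389)/389

Compute the unit normal N̂(u, v) = (-6*u/sqrt(36*u^2 + 64*v^2 + 1), -8*v/sqrt(36*u^2 + 64*v^2 + 1), 1/sqrt(36*u^2 + 64*v^2 + 1)), and the second partials r_uu, r_uv, r_vv. Take dot products:
  L(u, v) = r_uu · N̂ = 6/sqrt(36*u^2 + 64*v^2 + 1),
  M(u, v) = r_uv · N̂ = 0,
  N(u, v) = r_vv · N̂ = 8/sqrt(36*u^2 + 64*v^2 + 1).
Evaluating at (u, v) = (-3, -1):
  L = 6*sqrt(389)/389, M = 0, N = 8*sqrt(389)/389.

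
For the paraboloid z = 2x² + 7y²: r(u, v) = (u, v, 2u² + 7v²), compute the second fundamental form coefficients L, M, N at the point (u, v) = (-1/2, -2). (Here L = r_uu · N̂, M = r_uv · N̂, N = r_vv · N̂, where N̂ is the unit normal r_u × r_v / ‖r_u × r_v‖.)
L = 4*sqrt(789)/789;  M = 0;  N = 14*sqrt(789)/789

Compute the unit normal N̂(u, v) = (-4*u/sqrt(16*u^2 + 196*v^2 + 1), -14*v/sqrt(16*u^2 + 196*v^2 + 1), 1/sqrt(16*u^2 + 196*v^2 + 1)), and the second partials r_uu, r_uv, r_vv. Take dot products:
  L(u, v) = r_uu · N̂ = 4/sqrt(16*u^2 + 196*v^2 + 1),
  M(u, v) = r_uv · N̂ = 0,
  N(u, v) = r_vv · N̂ = 14/sqrt(16*u^2 + 196*v^2 + 1).
Evaluating at (u, v) = (-1/2, -2):
  L = 4*sqrt(789)/789, M = 0, N = 14*sqrt(789)/789.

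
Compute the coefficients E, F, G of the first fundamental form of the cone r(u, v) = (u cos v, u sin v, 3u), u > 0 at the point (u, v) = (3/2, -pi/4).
E = 10;  F = 0;  G = 9/4

Partials: r_u = (cos(v), sin(v), 3), r_v = (-u*sin(v), u*cos(v), 0). As functions of (u, v):
  E = r_u · r_u = 10,
  F = r_u · r_v = 0,
  G = r_v · r_v = u^2.
Evaluating at (u, v) = (3/2, -pi/4): E = 10, F = 0, G = 9/4.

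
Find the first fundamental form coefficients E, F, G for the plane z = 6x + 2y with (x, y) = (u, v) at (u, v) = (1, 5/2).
E = 37;  F = 12;  G = 5

Partials: r_u = (1, 0, 6), r_v = (0, 1, 2). As functions of (u, v):
  E = r_u · r_u = 37,
  F = r_u · r_v = 12,
  G = r_v · r_v = 5.
Evaluating at (u, v) = (1, 5/2): E = 37, F = 12, G = 5.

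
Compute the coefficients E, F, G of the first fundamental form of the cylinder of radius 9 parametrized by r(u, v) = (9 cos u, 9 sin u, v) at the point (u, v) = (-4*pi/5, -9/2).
E = 81;  F = 0;  G = 1

Partials: r_u = (-9*sin(u), 9*cos(u), 0), r_v = (0, 0, 1). As functions of (u, v):
  E = r_u · r_u = 81,
  F = r_u · r_v = 0,
  G = r_v · r_v = 1.
Evaluating at (u, v) = (-4*pi/5, -9/2): E = 81, F = 0, G = 1.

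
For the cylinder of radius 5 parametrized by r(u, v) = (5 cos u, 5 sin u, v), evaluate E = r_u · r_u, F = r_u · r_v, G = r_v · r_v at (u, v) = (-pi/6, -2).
E = 25;  F = 0;  G = 1

Partials: r_u = (-5*sin(u), 5*cos(u), 0), r_v = (0, 0, 1). As functions of (u, v):
  E = r_u · r_u = 25,
  F = r_u · r_v = 0,
  G = r_v · r_v = 1.
Evaluating at (u, v) = (-pi/6, -2): E = 25, F = 0, G = 1.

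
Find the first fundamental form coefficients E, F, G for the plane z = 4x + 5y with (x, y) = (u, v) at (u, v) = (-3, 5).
E = 17;  F = 20;  G = 26

Partials: r_u = (1, 0, 4), r_v = (0, 1, 5). As functions of (u, v):
  E = r_u · r_u = 17,
  F = r_u · r_v = 20,
  G = r_v · r_v = 26.
Evaluating at (u, v) = (-3, 5): E = 17, F = 20, G = 26.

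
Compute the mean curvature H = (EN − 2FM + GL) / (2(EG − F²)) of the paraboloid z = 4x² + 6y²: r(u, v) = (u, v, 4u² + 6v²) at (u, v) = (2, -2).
H = 550*sqrt(17)/14161

With E = 64*u^2 + 1, F = 96*u*v, G = 144*v^2 + 1, L = 8/sqrt(64*u^2 + 144*v^2 + 1), M = 0, N = 12/sqrt(64*u^2 + 144*v^2 + 1), assemble
  H = (EN − 2FM + GL) / (2(EG − F²)) = 2*(192*u^2 + 288*v^2 + 5)/(64*u^2 + 144*v^2 + 1)^(3/2).
At (u, v) = (2, -2): H = 550*sqrt(17)/14161.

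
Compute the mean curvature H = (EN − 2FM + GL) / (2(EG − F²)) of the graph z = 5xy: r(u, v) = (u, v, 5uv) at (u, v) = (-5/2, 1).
H = 2500/19683

With E = 25*v^2 + 1, F = 25*u*v, G = 25*u^2 + 1, L = 0, M = 5/sqrt(25*u^2 + 25*v^2 + 1), N = 0, assemble
  H = (EN − 2FM + GL) / (2(EG − F²)) = -125*u*v/(25*u^2 + 25*v^2 + 1)^(3/2).
At (u, v) = (-5/2, 1): H = 2500/19683.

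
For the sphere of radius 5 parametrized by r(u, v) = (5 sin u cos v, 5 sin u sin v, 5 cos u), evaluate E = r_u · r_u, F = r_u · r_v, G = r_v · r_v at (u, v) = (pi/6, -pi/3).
E = 25;  F = 0;  G = 25/4

Partials: r_u = (5*cos(u)*cos(v), 5*sin(v)*cos(u), -5*sin(u)), r_v = (-5*sin(u)*sin(v), 5*sin(u)*cos(v), 0). As functions of (u, v):
  E = r_u · r_u = 25,
  F = r_u · r_v = 0,
  G = r_v · r_v = 25*sin(u)^2.
Evaluating at (u, v) = (pi/6, -pi/3): E = 25, F = 0, G = 25/4.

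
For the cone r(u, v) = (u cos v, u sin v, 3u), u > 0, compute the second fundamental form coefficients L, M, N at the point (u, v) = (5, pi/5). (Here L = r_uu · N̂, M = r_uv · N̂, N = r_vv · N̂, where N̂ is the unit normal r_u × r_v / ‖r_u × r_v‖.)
L = 0;  M = 0;  N = 3*sqrt(10)/2

Compute the unit normal N̂(u, v) = (-3*sqrt(10)*u*cos(v)/(10*Abs(u)), -3*sqrt(10)*u*sin(v)/(10*Abs(u)), sqrt(10)*u/(10*Abs(u))), and the second partials r_uu, r_uv, r_vv. Take dot products:
  L(u, v) = r_uu · N̂ = 0,
  M(u, v) = r_uv · N̂ = 0,
  N(u, v) = r_vv · N̂ = 3*sqrt(10)*u^2/(10*Abs(u)).
Evaluating at (u, v) = (5, pi/5):
  L = 0, M = 0, N = 3*sqrt(10)/2.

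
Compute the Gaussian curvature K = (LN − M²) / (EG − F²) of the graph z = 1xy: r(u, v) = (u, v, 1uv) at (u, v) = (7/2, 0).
K = -16/2809

Coefficients of the first fundamental form: E = v^2 + 1, F = u*v, G = u^2 + 1.
Coefficients of the second fundamental form: L = 0, M = 1/sqrt(u^2 + v^2 + 1), N = 0.
Assemble K = (LN − M²)/(EG − F²) = 1/((u^2*v^2 - (u^2 + 1)*(v^2 + 1))*(u^2 + v^2 + 1)). At (u, v) = (7/2, 0): K = -16/2809.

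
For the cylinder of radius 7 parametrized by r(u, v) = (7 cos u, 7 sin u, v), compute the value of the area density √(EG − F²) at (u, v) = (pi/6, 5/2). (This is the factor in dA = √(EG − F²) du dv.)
√(EG − F²)|_{(pi/6, 5/2)} = 7

E = 49, F = 0, G = 1, so EG − F² = 49. Taking the positive square root: √(EG − F²) = 7. At (u, v) = (pi/6, 5/2): 7.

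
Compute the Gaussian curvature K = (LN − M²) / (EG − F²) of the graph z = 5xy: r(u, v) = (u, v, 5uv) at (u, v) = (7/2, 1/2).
K = -100/393129

Coefficients of the first fundamental form: E = 25*v^2 + 1, F = 25*u*v, G = 25*u^2 + 1.
Coefficients of the second fundamental form: L = 0, M = 5/sqrt(25*u^2 + 25*v^2 + 1), N = 0.
Assemble K = (LN − M²)/(EG − F²) = -25/(625*u^4 + 1250*u^2*v^2 + 50*u^2 + 625*v^4 + 50*v^2 + 1). At (u, v) = (7/2, 1/2): K = -100/393129.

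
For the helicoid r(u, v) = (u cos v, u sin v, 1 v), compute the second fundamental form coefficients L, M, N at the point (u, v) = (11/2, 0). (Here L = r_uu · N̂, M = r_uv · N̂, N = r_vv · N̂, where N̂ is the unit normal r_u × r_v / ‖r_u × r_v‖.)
L = 0;  M = -2*sqrt(5)/25;  N = 0

Compute the unit normal N̂(u, v) = (sin(v)/sqrt(u^2 + 1), -cos(v)/sqrt(u^2 + 1), u/sqrt(u^2 + 1)), and the second partials r_uu, r_uv, r_vv. Take dot products:
  L(u, v) = r_uu · N̂ = 0,
  M(u, v) = r_uv · N̂ = -1/sqrt(u^2 + 1),
  N(u, v) = r_vv · N̂ = 0.
Evaluating at (u, v) = (11/2, 0):
  L = 0, M = -2*sqrt(5)/25, N = 0.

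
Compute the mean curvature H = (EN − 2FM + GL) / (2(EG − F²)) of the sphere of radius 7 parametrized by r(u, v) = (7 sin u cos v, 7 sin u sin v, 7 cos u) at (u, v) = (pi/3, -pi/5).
H = -1/7

With E = 49, F = 0, G = 49*sin(u)^2, L = -7*sin(u)/Abs(sin(u)), M = 0, N = -7*sin(u)^3/Abs(sin(u)), assemble
  H = (EN − 2FM + GL) / (2(EG − F²)) = -sin(u)/(7*Abs(sin(u))).
At (u, v) = (pi/3, -pi/5): H = -1/7.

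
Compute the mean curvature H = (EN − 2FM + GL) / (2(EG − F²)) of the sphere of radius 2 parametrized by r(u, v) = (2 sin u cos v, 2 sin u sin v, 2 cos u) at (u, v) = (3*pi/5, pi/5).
H = -1/2

With E = 4, F = 0, G = 4*sin(u)^2, L = -2*sin(u)/Abs(sin(u)), M = 0, N = -2*sin(u)^3/Abs(sin(u)), assemble
  H = (EN − 2FM + GL) / (2(EG − F²)) = -sin(u)/(2*Abs(sin(u))).
At (u, v) = (3*pi/5, pi/5): H = -1/2.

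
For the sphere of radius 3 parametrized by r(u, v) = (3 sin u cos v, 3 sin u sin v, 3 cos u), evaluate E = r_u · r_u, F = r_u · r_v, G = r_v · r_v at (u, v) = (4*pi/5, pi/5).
E = 9;  F = 0;  G = 45/8 - 9*sqrt(5)/8

Partials: r_u = (3*cos(u)*cos(v), 3*sin(v)*cos(u), -3*sin(u)), r_v = (-3*sin(u)*sin(v), 3*sin(u)*cos(v), 0). As functions of (u, v):
  E = r_u · r_u = 9,
  F = r_u · r_v = 0,
  G = r_v · r_v = 9*sin(u)^2.
Evaluating at (u, v) = (4*pi/5, pi/5): E = 9, F = 0, G = 45/8 - 9*sqrt(5)/8.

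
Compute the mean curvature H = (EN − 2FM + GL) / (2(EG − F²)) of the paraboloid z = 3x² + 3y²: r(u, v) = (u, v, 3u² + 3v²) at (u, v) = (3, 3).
H = 1950*sqrt(649)/421201

With E = 36*u^2 + 1, F = 36*u*v, G = 36*v^2 + 1, L = 6/sqrt(36*u^2 + 36*v^2 + 1), M = 0, N = 6/sqrt(36*u^2 + 36*v^2 + 1), assemble
  H = (EN − 2FM + GL) / (2(EG − F²)) = 6*(18*u^2 + 18*v^2 + 1)/(36*u^2 + 36*v^2 + 1)^(3/2).
At (u, v) = (3, 3): H = 1950*sqrt(649)/421201.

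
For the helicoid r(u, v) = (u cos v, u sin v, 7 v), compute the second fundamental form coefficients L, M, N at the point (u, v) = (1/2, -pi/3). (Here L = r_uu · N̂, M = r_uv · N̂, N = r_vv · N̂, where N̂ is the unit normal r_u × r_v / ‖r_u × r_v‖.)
L = 0;  M = -14*sqrt(197)/197;  N = 0

Compute the unit normal N̂(u, v) = (7*sin(v)/sqrt(u^2 + 49), -7*cos(v)/sqrt(u^2 + 49), u/sqrt(u^2 + 49)), and the second partials r_uu, r_uv, r_vv. Take dot products:
  L(u, v) = r_uu · N̂ = 0,
  M(u, v) = r_uv · N̂ = -7/sqrt(u^2 + 49),
  N(u, v) = r_vv · N̂ = 0.
Evaluating at (u, v) = (1/2, -pi/3):
  L = 0, M = -14*sqrt(197)/197, N = 0.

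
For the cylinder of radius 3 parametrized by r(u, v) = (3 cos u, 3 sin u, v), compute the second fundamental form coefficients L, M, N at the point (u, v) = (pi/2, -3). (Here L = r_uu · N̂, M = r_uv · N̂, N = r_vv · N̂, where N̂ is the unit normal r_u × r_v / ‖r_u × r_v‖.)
L = -3;  M = 0;  N = 0

Compute the unit normal N̂(u, v) = (cos(u), sin(u), 0), and the second partials r_uu, r_uv, r_vv. Take dot products:
  L(u, v) = r_uu · N̂ = -3,
  M(u, v) = r_uv · N̂ = 0,
  N(u, v) = r_vv · N̂ = 0.
Evaluating at (u, v) = (pi/2, -3):
  L = -3, M = 0, N = 0.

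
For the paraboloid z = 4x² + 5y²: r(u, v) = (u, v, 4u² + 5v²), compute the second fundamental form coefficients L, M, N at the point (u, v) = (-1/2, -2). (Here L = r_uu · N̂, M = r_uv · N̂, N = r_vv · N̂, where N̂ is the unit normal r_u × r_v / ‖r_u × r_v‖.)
L = 8*sqrt(417)/417;  M = 0;  N = 10*sqrt(417)/417

Compute the unit normal N̂(u, v) = (-8*u/sqrt(64*u^2 + 100*v^2 + 1), -10*v/sqrt(64*u^2 + 100*v^2 + 1), 1/sqrt(64*u^2 + 100*v^2 + 1)), and the second partials r_uu, r_uv, r_vv. Take dot products:
  L(u, v) = r_uu · N̂ = 8/sqrt(64*u^2 + 100*v^2 + 1),
  M(u, v) = r_uv · N̂ = 0,
  N(u, v) = r_vv · N̂ = 10/sqrt(64*u^2 + 100*v^2 + 1).
Evaluating at (u, v) = (-1/2, -2):
  L = 8*sqrt(417)/417, M = 0, N = 10*sqrt(417)/417.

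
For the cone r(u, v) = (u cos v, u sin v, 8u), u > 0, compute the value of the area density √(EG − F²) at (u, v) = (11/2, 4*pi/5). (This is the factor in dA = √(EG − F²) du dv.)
√(EG − F²)|_{(11/2, 4*pi/5)} = 11*sqrt(65)/2

E = 65, F = 0, G = u^2, so EG − F² = 65*u^2. Taking the positive square root: √(EG − F²) = sqrt(65)*Abs(u). At (u, v) = (11/2, 4*pi/5): 11*sqrt(65)/2.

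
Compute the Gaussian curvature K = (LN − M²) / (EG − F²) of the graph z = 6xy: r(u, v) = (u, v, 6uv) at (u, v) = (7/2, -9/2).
K = -36/1371241

Coefficients of the first fundamental form: E = 36*v^2 + 1, F = 36*u*v, G = 36*u^2 + 1.
Coefficients of the second fundamental form: L = 0, M = 6/sqrt(36*u^2 + 36*v^2 + 1), N = 0.
Assemble K = (LN − M²)/(EG − F²) = -36/(1296*u^4 + 2592*u^2*v^2 + 72*u^2 + 1296*v^4 + 72*v^2 + 1). At (u, v) = (7/2, -9/2): K = -36/1371241.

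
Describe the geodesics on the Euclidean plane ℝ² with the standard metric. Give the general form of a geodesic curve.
Geodesics on the plane are straight lines (in the standard parametrization, α(t) = p + t · v with p, v ∈ ℝ²).

The geodesic equation on the plane reduces to α̈ = 0 (Christoffel symbols vanish in Cartesian coordinates), so α(t) = p + t · v. Geodesics are exactly straight lines.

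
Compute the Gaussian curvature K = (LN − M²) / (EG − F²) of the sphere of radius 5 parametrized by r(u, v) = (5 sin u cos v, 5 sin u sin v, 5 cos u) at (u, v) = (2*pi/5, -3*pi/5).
K = 1/25

Coefficients of the first fundamental form: E = 25, F = 0, G = 25*sin(u)^2.
Coefficients of the second fundamental form: L = -5*sin(u)/Abs(sin(u)), M = 0, N = -5*sin(u)^3/Abs(sin(u)).
Assemble K = (LN − M²)/(EG − F²) = 1/25. At (u, v) = (2*pi/5, -3*pi/5): K = 1/25.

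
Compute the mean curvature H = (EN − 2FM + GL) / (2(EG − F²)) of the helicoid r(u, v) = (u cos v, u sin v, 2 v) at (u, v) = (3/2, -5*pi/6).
H = 0

With E = 1, F = 0, G = u^2 + 4, L = 0, M = -2/sqrt(u^2 + 4), N = 0, assemble
  H = (EN − 2FM + GL) / (2(EG − F²)) = 0.
At (u, v) = (3/2, -5*pi/6): H = 0.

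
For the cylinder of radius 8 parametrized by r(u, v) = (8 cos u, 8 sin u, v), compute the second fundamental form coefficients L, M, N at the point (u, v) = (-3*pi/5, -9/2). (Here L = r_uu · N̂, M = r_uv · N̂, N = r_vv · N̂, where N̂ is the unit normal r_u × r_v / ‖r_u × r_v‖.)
L = -8;  M = 0;  N = 0

Compute the unit normal N̂(u, v) = (cos(u), sin(u), 0), and the second partials r_uu, r_uv, r_vv. Take dot products:
  L(u, v) = r_uu · N̂ = -8,
  M(u, v) = r_uv · N̂ = 0,
  N(u, v) = r_vv · N̂ = 0.
Evaluating at (u, v) = (-3*pi/5, -9/2):
  L = -8, M = 0, N = 0.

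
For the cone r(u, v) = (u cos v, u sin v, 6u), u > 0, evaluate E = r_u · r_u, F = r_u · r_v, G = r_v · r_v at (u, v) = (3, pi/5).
E = 37;  F = 0;  G = 9

Partials: r_u = (cos(v), sin(v), 6), r_v = (-u*sin(v), u*cos(v), 0). As functions of (u, v):
  E = r_u · r_u = 37,
  F = r_u · r_v = 0,
  G = r_v · r_v = u^2.
Evaluating at (u, v) = (3, pi/5): E = 37, F = 0, G = 9.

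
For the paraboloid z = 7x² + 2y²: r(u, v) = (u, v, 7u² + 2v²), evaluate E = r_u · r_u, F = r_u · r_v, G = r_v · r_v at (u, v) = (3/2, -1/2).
E = 442;  F = -42;  G = 5

Partials: r_u = (1, 0, 14*u), r_v = (0, 1, 4*v). As functions of (u, v):
  E = r_u · r_u = 196*u^2 + 1,
  F = r_u · r_v = 56*u*v,
  G = r_v · r_v = 16*v^2 + 1.
Evaluating at (u, v) = (3/2, -1/2): E = 442, F = -42, G = 5.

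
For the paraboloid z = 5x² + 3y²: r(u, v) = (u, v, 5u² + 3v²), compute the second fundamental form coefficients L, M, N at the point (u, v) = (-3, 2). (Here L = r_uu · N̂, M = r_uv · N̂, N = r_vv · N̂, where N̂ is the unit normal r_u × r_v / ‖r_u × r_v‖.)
L = 2*sqrt(1045)/209;  M = 0;  N = 6*sqrt(1045)/1045

Compute the unit normal N̂(u, v) = (-10*u/sqrt(100*u^2 + 36*v^2 + 1), -6*v/sqrt(100*u^2 + 36*v^2 + 1), 1/sqrt(100*u^2 + 36*v^2 + 1)), and the second partials r_uu, r_uv, r_vv. Take dot products:
  L(u, v) = r_uu · N̂ = 10/sqrt(100*u^2 + 36*v^2 + 1),
  M(u, v) = r_uv · N̂ = 0,
  N(u, v) = r_vv · N̂ = 6/sqrt(100*u^2 + 36*v^2 + 1).
Evaluating at (u, v) = (-3, 2):
  L = 2*sqrt(1045)/209, M = 0, N = 6*sqrt(1045)/1045.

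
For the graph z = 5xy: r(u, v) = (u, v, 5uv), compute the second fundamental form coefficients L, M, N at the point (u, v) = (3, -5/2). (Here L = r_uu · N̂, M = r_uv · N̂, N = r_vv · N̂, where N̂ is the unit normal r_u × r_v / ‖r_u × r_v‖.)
L = 0;  M = 10*sqrt(1529)/1529;  N = 0

Compute the unit normal N̂(u, v) = (-5*v/sqrt(25*u^2 + 25*v^2 + 1), -5*u/sqrt(25*u^2 + 25*v^2 + 1), 1/sqrt(25*u^2 + 25*v^2 + 1)), and the second partials r_uu, r_uv, r_vv. Take dot products:
  L(u, v) = r_uu · N̂ = 0,
  M(u, v) = r_uv · N̂ = 5/sqrt(25*u^2 + 25*v^2 + 1),
  N(u, v) = r_vv · N̂ = 0.
Evaluating at (u, v) = (3, -5/2):
  L = 0, M = 10*sqrt(1529)/1529, N = 0.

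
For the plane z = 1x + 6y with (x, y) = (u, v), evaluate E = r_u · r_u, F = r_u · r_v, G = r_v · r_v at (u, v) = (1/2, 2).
E = 2;  F = 6;  G = 37

Partials: r_u = (1, 0, 1), r_v = (0, 1, 6). As functions of (u, v):
  E = r_u · r_u = 2,
  F = r_u · r_v = 6,
  G = r_v · r_v = 37.
Evaluating at (u, v) = (1/2, 2): E = 2, F = 6, G = 37.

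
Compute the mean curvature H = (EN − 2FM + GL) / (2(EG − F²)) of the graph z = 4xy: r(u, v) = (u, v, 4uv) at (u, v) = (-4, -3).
H = -768*sqrt(401)/160801

With E = 16*v^2 + 1, F = 16*u*v, G = 16*u^2 + 1, L = 0, M = 4/sqrt(16*u^2 + 16*v^2 + 1), N = 0, assemble
  H = (EN − 2FM + GL) / (2(EG − F²)) = -64*u*v/(16*u^2 + 16*v^2 + 1)^(3/2).
At (u, v) = (-4, -3): H = -768*sqrt(401)/160801.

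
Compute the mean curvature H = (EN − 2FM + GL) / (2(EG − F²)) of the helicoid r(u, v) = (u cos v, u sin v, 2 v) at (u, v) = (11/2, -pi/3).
H = 0

With E = 1, F = 0, G = u^2 + 4, L = 0, M = -2/sqrt(u^2 + 4), N = 0, assemble
  H = (EN − 2FM + GL) / (2(EG − F²)) = 0.
At (u, v) = (11/2, -pi/3): H = 0.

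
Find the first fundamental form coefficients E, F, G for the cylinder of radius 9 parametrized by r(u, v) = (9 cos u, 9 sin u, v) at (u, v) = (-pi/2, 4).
E = 81;  F = 0;  G = 1

Partials: r_u = (-9*sin(u), 9*cos(u), 0), r_v = (0, 0, 1). As functions of (u, v):
  E = r_u · r_u = 81,
  F = r_u · r_v = 0,
  G = r_v · r_v = 1.
Evaluating at (u, v) = (-pi/2, 4): E = 81, F = 0, G = 1.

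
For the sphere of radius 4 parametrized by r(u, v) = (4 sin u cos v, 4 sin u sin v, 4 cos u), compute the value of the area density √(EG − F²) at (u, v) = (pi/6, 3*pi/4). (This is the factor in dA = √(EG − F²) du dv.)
√(EG − F²)|_{(pi/6, 3*pi/4)} = 8

E = 16, F = 0, G = 16*sin(u)^2, so EG − F² = 256*sin(u)^2. Taking the positive square root: √(EG − F²) = 16*Abs(sin(u)). At (u, v) = (pi/6, 3*pi/4): 8.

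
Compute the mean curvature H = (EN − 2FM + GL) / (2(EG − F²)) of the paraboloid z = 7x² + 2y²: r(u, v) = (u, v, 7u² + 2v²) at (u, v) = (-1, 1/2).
H = 143*sqrt(201)/13467

With E = 196*u^2 + 1, F = 56*u*v, G = 16*v^2 + 1, L = 14/sqrt(196*u^2 + 16*v^2 + 1), M = 0, N = 4/sqrt(196*u^2 + 16*v^2 + 1), assemble
  H = (EN − 2FM + GL) / (2(EG − F²)) = (392*u^2 + 112*v^2 + 9)/(196*u^2 + 16*v^2 + 1)^(3/2).
At (u, v) = (-1, 1/2): H = 143*sqrt(201)/13467.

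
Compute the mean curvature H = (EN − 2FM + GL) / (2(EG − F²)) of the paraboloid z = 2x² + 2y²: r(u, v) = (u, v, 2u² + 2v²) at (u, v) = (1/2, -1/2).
H = 20/27

With E = 16*u^2 + 1, F = 16*u*v, G = 16*v^2 + 1, L = 4/sqrt(16*u^2 + 16*v^2 + 1), M = 0, N = 4/sqrt(16*u^2 + 16*v^2 + 1), assemble
  H = (EN − 2FM + GL) / (2(EG − F²)) = 4*(8*u^2 + 8*v^2 + 1)/(16*u^2 + 16*v^2 + 1)^(3/2).
At (u, v) = (1/2, -1/2): H = 20/27.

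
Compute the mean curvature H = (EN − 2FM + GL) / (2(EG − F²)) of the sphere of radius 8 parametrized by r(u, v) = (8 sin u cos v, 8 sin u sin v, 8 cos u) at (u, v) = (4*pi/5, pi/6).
H = -1/8

With E = 64, F = 0, G = 64*sin(u)^2, L = -8*sin(u)/Abs(sin(u)), M = 0, N = -8*sin(u)^3/Abs(sin(u)), assemble
  H = (EN − 2FM + GL) / (2(EG − F²)) = -sin(u)/(8*Abs(sin(u))).
At (u, v) = (4*pi/5, pi/6): H = -1/8.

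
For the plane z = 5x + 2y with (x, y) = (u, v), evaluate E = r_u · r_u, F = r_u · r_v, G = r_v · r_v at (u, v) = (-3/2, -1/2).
E = 26;  F = 10;  G = 5

Partials: r_u = (1, 0, 5), r_v = (0, 1, 2). As functions of (u, v):
  E = r_u · r_u = 26,
  F = r_u · r_v = 10,
  G = r_v · r_v = 5.
Evaluating at (u, v) = (-3/2, -1/2): E = 26, F = 10, G = 5.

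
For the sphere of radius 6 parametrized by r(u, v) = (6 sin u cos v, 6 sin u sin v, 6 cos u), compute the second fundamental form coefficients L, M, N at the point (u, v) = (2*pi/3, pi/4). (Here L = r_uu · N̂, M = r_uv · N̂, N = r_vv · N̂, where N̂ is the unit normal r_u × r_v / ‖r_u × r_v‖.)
L = -6;  M = 0;  N = -9/2

Compute the unit normal N̂(u, v) = (sin(u)^2*cos(v)/Abs(sin(u)), sin(u)^2*sin(v)/Abs(sin(u)), sin(2*u)/(2*Abs(sin(u)))), and the second partials r_uu, r_uv, r_vv. Take dot products:
  L(u, v) = r_uu · N̂ = -6*sin(u)/Abs(sin(u)),
  M(u, v) = r_uv · N̂ = 0,
  N(u, v) = r_vv · N̂ = -6*sin(u)^3/Abs(sin(u)).
Evaluating at (u, v) = (2*pi/3, pi/4):
  L = -6, M = 0, N = -9/2.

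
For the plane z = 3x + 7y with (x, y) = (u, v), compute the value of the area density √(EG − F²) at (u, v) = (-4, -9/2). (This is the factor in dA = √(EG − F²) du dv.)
√(EG − F²)|_{(-4, -9/2)} = sqrt(59)

E = 10, F = 21, G = 50, so EG − F² = 59. Taking the positive square root: √(EG − F²) = sqrt(59). At (u, v) = (-4, -9/2): sqrt(59).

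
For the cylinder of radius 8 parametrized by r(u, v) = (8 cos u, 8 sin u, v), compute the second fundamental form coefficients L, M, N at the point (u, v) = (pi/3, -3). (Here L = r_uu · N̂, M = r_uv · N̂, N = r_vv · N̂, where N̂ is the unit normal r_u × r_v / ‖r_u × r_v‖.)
L = -8;  M = 0;  N = 0

Compute the unit normal N̂(u, v) = (cos(u), sin(u), 0), and the second partials r_uu, r_uv, r_vv. Take dot products:
  L(u, v) = r_uu · N̂ = -8,
  M(u, v) = r_uv · N̂ = 0,
  N(u, v) = r_vv · N̂ = 0.
Evaluating at (u, v) = (pi/3, -3):
  L = -8, M = 0, N = 0.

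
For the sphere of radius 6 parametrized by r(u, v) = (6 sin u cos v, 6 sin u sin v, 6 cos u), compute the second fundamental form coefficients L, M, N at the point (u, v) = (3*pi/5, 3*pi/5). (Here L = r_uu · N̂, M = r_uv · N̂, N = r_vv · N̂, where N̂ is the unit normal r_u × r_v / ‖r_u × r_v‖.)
L = -6;  M = 0;  N = -15/4 - 3*sqrt(5)/4

Compute the unit normal N̂(u, v) = (sin(u)^2*cos(v)/Abs(sin(u)), sin(u)^2*sin(v)/Abs(sin(u)), sin(2*u)/(2*Abs(sin(u)))), and the second partials r_uu, r_uv, r_vv. Take dot products:
  L(u, v) = r_uu · N̂ = -6*sin(u)/Abs(sin(u)),
  M(u, v) = r_uv · N̂ = 0,
  N(u, v) = r_vv · N̂ = -6*sin(u)^3/Abs(sin(u)).
Evaluating at (u, v) = (3*pi/5, 3*pi/5):
  L = -6, M = 0, N = -15/4 - 3*sqrt(5)/4.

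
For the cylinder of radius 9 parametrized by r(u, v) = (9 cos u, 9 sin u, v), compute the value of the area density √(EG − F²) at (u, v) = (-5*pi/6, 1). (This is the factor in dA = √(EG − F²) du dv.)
√(EG − F²)|_{(-5*pi/6, 1)} = 9

E = 81, F = 0, G = 1, so EG − F² = 81. Taking the positive square root: √(EG − F²) = 9. At (u, v) = (-5*pi/6, 1): 9.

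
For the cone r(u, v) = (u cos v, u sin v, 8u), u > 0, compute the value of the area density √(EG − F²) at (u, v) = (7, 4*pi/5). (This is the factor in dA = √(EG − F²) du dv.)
√(EG − F²)|_{(7, 4*pi/5)} = 7*sqrt(65)

E = 65, F = 0, G = u^2, so EG − F² = 65*u^2. Taking the positive square root: √(EG − F²) = sqrt(65)*Abs(u). At (u, v) = (7, 4*pi/5): 7*sqrt(65).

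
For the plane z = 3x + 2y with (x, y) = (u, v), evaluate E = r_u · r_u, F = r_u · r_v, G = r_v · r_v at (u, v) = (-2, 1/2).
E = 10;  F = 6;  G = 5

Partials: r_u = (1, 0, 3), r_v = (0, 1, 2). As functions of (u, v):
  E = r_u · r_u = 10,
  F = r_u · r_v = 6,
  G = r_v · r_v = 5.
Evaluating at (u, v) = (-2, 1/2): E = 10, F = 6, G = 5.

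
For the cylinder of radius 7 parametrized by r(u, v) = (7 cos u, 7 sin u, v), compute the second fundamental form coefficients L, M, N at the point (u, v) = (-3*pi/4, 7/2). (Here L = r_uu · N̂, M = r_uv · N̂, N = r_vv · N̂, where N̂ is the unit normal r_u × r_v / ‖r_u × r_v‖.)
L = -7;  M = 0;  N = 0

Compute the unit normal N̂(u, v) = (cos(u), sin(u), 0), and the second partials r_uu, r_uv, r_vv. Take dot products:
  L(u, v) = r_uu · N̂ = -7,
  M(u, v) = r_uv · N̂ = 0,
  N(u, v) = r_vv · N̂ = 0.
Evaluating at (u, v) = (-3*pi/4, 7/2):
  L = -7, M = 0, N = 0.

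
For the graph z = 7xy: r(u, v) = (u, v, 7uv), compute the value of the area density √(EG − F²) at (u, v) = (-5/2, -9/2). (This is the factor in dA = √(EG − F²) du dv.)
√(EG − F²)|_{(-5/2, -9/2)} = sqrt(5198)/2

E = 49*v^2 + 1, F = 49*u*v, G = 49*u^2 + 1, so EG − F² = 49*u^2 + 49*v^2 + 1. Taking the positive square root: √(EG − F²) = sqrt(49*u^2 + 49*v^2 + 1). At (u, v) = (-5/2, -9/2): sqrt(5198)/2.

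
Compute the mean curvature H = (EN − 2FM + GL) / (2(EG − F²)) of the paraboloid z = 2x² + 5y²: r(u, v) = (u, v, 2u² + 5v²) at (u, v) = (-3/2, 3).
H = 1987*sqrt(937)/877969

With E = 16*u^2 + 1, F = 40*u*v, G = 100*v^2 + 1, L = 4/sqrt(16*u^2 + 100*v^2 + 1), M = 0, N = 10/sqrt(16*u^2 + 100*v^2 + 1), assemble
  H = (EN − 2FM + GL) / (2(EG − F²)) = (80*u^2 + 200*v^2 + 7)/(16*u^2 + 100*v^2 + 1)^(3/2).
At (u, v) = (-3/2, 3): H = 1987*sqrt(937)/877969.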